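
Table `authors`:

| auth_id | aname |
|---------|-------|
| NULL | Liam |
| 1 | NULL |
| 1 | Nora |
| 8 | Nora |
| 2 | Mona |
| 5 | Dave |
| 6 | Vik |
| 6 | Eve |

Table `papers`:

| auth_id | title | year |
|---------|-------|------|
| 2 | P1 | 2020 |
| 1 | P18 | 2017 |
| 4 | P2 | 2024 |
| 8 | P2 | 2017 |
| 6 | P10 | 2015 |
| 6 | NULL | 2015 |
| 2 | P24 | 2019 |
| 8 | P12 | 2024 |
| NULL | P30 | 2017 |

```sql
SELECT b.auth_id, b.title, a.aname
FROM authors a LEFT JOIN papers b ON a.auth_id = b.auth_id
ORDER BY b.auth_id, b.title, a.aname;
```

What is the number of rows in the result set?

LEFT JOIN keeps every row from `authors`; unmatched rows get NULL for `papers`'s columns.
Matching on a.auth_id = b.auth_id. A NULL in a compared column never satisfies the condition.
- a row (auth_id=NULL): no match → kept, b columns NULL.
- a row (auth_id=1): matches 1 b row(s) → 1 output row(s).
- a row (auth_id=1): matches 1 b row(s) → 1 output row(s).
- a row (auth_id=8): matches 2 b row(s) → 2 output row(s).
- a row (auth_id=2): matches 2 b row(s) → 2 output row(s).
- a row (auth_id=5): no match → kept, b columns NULL.
- a row (auth_id=6): matches 2 b row(s) → 2 output row(s).
- a row (auth_id=6): matches 2 b row(s) → 2 output row(s).
Total: 10 matched + 2 padded = 12 rows.

12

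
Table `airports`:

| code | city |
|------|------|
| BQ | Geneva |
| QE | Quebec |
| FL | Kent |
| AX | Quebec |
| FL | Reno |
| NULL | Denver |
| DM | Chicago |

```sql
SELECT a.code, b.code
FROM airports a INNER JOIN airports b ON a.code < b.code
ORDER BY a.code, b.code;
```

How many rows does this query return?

14

INNER JOIN keeps only pairs where the ON condition holds.
Matching on a.code < b.code. A NULL in a compared column never satisfies the condition.
Matched pairs: 14.
Total: 14 rows.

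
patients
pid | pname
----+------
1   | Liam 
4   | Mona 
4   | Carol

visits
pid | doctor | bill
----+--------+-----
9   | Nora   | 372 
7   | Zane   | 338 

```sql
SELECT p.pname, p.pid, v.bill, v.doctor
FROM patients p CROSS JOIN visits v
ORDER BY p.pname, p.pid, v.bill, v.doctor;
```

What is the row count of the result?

6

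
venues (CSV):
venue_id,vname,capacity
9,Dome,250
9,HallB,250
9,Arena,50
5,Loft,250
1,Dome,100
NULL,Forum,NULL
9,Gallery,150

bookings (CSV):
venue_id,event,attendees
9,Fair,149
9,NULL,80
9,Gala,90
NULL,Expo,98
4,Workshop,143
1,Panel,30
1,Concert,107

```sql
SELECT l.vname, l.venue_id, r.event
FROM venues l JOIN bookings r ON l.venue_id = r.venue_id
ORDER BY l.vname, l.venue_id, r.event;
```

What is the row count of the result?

INNER JOIN keeps only pairs where the ON condition holds.
Matching on l.venue_id = r.venue_id. A NULL in a compared column never satisfies the condition.
- l row (venue_id=9): matches 3 r row(s) → 3 output row(s).
- l row (venue_id=9): matches 3 r row(s) → 3 output row(s).
- l row (venue_id=9): matches 3 r row(s) → 3 output row(s).
- l row (venue_id=5): no match → dropped.
- l row (venue_id=1): matches 2 r row(s) → 2 output row(s).
- l row (venue_id=NULL): no match → dropped.
- l row (venue_id=9): matches 3 r row(s) → 3 output row(s).
Total: 14 rows.

14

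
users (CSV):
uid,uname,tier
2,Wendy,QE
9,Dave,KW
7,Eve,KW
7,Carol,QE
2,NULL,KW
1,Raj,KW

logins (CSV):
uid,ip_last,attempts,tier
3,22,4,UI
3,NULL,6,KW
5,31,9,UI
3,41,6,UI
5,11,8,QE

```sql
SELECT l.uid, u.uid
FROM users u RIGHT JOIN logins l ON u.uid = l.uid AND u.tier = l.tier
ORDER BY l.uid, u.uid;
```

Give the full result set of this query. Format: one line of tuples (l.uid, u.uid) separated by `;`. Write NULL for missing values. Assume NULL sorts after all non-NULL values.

RIGHT JOIN keeps every row from `logins`; unmatched rows get NULL for `users`'s columns.
Matching on u.uid = l.uid AND u.tier = l.tier.
- u (uid=2, tier=QE) has no partner in l.
- u (uid=9, tier=KW) has no partner in l.
- u (uid=7, tier=KW) has no partner in l.
- u (uid=7, tier=QE) has no partner in l.
- u (uid=2, tier=KW) has no partner in l.
- u (uid=1, tier=KW) has no partner in l.
- plus 5 unmatched l row(s), each kept with NULL u columns.
After projecting and ordering:
l.uid | u.uid
3 | NULL
3 | NULL
3 | NULL
5 | NULL
5 | NULL

(3, NULL); (3, NULL); (3, NULL); (5, NULL); (5, NULL)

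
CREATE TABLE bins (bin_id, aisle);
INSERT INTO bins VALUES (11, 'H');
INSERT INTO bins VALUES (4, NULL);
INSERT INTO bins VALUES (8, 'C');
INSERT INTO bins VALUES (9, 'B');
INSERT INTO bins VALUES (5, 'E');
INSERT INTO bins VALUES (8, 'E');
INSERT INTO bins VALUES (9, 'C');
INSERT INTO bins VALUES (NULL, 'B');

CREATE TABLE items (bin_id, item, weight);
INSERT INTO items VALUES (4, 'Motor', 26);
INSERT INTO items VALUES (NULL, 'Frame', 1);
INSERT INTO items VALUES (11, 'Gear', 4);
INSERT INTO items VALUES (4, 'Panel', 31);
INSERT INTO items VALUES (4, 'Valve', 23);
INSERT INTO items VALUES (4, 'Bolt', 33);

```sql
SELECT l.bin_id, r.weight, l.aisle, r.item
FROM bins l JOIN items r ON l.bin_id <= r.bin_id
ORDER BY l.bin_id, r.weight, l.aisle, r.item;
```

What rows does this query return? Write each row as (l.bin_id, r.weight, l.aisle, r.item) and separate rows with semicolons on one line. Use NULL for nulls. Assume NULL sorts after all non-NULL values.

INNER JOIN keeps only pairs where the ON condition holds.
Matching on l.bin_id <= r.bin_id. A NULL in a compared column never satisfies the condition.
- l row (bin_id=11): matches 1 r row(s) → 1 output row(s).
- l row (bin_id=4): matches 5 r row(s) → 5 output row(s).
- l row (bin_id=8): matches 1 r row(s) → 1 output row(s).
- l row (bin_id=9): matches 1 r row(s) → 1 output row(s).
- l row (bin_id=5): matches 1 r row(s) → 1 output row(s).
- l row (bin_id=8): matches 1 r row(s) → 1 output row(s).
- l row (bin_id=9): matches 1 r row(s) → 1 output row(s).
- l row (bin_id=NULL): no match → dropped.

(4, 4, NULL, Gear); (4, 23, NULL, Valve); (4, 26, NULL, Motor); (4, 31, NULL, Panel); (4, 33, NULL, Bolt); (5, 4, E, Gear); (8, 4, C, Gear); (8, 4, E, Gear); (9, 4, B, Gear); (9, 4, C, Gear); (11, 4, H, Gear)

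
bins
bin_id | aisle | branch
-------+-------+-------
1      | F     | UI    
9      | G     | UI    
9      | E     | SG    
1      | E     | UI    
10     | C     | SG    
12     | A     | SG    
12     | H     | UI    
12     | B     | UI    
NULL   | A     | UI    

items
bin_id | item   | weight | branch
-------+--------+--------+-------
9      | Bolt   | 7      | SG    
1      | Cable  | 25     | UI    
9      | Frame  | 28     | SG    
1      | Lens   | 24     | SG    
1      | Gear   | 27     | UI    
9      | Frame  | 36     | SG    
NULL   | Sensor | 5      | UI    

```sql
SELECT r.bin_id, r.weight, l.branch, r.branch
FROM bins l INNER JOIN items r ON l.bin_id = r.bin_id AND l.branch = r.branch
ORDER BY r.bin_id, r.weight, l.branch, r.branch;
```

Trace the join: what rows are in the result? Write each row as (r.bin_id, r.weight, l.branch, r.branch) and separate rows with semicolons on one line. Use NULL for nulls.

(1, 25, UI, UI); (1, 25, UI, UI); (1, 27, UI, UI); (1, 27, UI, UI); (9, 7, SG, SG); (9, 28, SG, SG); (9, 36, SG, SG)

INNER JOIN keeps only pairs where the ON condition holds.
Matching on l.bin_id = r.bin_id AND l.branch = r.branch. A NULL in a compared column never satisfies the condition.
Matched pairs: 7.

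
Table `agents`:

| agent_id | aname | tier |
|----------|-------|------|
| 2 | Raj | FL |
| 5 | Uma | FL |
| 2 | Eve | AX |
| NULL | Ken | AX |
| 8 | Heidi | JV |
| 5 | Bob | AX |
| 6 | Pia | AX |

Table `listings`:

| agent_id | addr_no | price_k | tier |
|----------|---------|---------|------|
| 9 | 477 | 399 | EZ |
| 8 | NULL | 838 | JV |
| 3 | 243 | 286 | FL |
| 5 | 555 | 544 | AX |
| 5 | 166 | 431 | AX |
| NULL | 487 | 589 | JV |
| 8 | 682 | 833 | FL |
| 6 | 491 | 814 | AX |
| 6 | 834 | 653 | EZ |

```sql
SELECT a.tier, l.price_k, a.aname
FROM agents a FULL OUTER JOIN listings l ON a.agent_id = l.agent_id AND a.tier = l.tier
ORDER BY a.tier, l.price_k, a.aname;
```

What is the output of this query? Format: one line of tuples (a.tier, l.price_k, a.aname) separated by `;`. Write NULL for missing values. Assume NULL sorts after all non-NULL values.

(AX, 431, Bob); (AX, 544, Bob); (AX, 814, Pia); (AX, NULL, Eve); (AX, NULL, Ken); (FL, NULL, Raj); (FL, NULL, Uma); (JV, 838, Heidi); (NULL, 286, NULL); (NULL, 399, NULL); (NULL, 589, NULL); (NULL, 653, NULL); (NULL, 833, NULL)

FULL OUTER JOIN keeps every row from both sides; unmatched rows get NULL for the other side's columns.
Matching on a.agent_id = l.agent_id AND a.tier = l.tier. A NULL in a compared column never satisfies the condition.
Matched pairs: 4; unmatched a rows kept: 4; unmatched l rows kept: 5.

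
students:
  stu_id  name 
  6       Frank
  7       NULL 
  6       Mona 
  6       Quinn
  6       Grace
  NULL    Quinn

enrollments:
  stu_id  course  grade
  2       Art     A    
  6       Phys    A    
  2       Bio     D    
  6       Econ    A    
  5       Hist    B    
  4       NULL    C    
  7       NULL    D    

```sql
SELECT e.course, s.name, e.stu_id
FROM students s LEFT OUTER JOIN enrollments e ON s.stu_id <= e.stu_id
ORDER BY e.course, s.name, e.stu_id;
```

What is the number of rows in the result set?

14

LEFT JOIN keeps every row from `students`; unmatched rows get NULL for `enrollments`'s columns.
Matching on s.stu_id <= e.stu_id. A NULL in a compared column never satisfies the condition.
- s (stu_id=6) pairs with 3 row(s) of e.
- s (stu_id=7) pairs with 1 row(s) of e.
- s (stu_id=6) pairs with 3 row(s) of e.
- s (stu_id=6) pairs with 3 row(s) of e.
- s (stu_id=6) pairs with 3 row(s) of e.
- s (stu_id=NULL) has no partner → padded with NULL.
Total: 13 matched + 1 padded = 14 rows.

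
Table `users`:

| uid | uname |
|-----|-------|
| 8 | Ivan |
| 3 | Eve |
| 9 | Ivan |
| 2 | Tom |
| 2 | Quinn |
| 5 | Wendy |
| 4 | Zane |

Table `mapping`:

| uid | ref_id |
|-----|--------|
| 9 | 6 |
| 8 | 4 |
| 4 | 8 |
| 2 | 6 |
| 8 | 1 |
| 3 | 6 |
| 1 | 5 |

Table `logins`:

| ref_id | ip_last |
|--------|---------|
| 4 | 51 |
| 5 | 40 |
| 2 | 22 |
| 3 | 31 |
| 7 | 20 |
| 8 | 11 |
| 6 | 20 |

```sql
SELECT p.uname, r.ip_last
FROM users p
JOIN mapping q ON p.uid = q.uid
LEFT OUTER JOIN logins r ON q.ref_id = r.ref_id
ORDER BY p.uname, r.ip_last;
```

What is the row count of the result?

7

Joins associate left-to-right: users INNER JOIN mapping on uid gives 7 intermediate row(s).
Then LEFT JOIN `logins r` on ref_id: each of those 7 rows is kept; rows whose q.ref_id has no match in r get NULL for r's columns.
Result: 7 row(s).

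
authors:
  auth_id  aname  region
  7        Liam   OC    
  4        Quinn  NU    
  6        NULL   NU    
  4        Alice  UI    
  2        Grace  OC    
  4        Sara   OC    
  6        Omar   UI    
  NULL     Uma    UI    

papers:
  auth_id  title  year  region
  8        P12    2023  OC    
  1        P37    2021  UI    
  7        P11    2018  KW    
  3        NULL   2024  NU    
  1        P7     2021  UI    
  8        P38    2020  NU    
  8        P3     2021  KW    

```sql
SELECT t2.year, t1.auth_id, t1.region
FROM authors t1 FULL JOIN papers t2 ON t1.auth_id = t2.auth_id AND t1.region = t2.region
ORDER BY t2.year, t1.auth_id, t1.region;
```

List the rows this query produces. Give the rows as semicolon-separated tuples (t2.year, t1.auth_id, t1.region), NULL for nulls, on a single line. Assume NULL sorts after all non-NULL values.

(2018, NULL, NULL); (2020, NULL, NULL); (2021, NULL, NULL); (2021, NULL, NULL); (2021, NULL, NULL); (2023, NULL, NULL); (2024, NULL, NULL); (NULL, 2, OC); (NULL, 4, NU); (NULL, 4, OC); (NULL, 4, UI); (NULL, 6, NU); (NULL, 6, UI); (NULL, 7, OC); (NULL, NULL, UI)

FULL OUTER JOIN keeps every row from both sides; unmatched rows get NULL for the other side's columns.
Matching on t1.auth_id = t2.auth_id AND t1.region = t2.region. A NULL in a compared column never satisfies the condition.
- auth_id=7, region=OC: no t2 row matches, row kept with t2 columns NULL.
- auth_id=4, region=NU: no t2 row matches, row kept with t2 columns NULL.
- auth_id=6, region=NU: no t2 row matches, row kept with t2 columns NULL.
- auth_id=4, region=UI: no t2 row matches, row kept with t2 columns NULL.
- auth_id=2, region=OC: no t2 row matches, row kept with t2 columns NULL.
- auth_id=4, region=OC: no t2 row matches, row kept with t2 columns NULL.
- auth_id=6, region=UI: no t2 row matches, row kept with t2 columns NULL.
- auth_id=NULL, region=UI: no t2 row matches, row kept with t2 columns NULL.
- 7 t2 row(s) had no t1 match → kept, t1 columns NULL.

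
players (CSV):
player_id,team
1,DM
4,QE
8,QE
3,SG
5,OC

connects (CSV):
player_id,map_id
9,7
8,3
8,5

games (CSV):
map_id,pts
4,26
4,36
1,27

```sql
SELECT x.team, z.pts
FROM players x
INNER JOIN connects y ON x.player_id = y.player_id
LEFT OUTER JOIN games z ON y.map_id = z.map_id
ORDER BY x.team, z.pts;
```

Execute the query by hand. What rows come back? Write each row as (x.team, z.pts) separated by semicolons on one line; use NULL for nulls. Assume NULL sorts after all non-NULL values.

(QE, NULL); (QE, NULL)

Evaluate left to right. First `players x INNER JOIN connects y` on player_id: 2 row(s).
Then LEFT JOIN `games z` on map_id: each of those 2 rows is kept; rows whose y.map_id has no match in z get NULL for z's columns.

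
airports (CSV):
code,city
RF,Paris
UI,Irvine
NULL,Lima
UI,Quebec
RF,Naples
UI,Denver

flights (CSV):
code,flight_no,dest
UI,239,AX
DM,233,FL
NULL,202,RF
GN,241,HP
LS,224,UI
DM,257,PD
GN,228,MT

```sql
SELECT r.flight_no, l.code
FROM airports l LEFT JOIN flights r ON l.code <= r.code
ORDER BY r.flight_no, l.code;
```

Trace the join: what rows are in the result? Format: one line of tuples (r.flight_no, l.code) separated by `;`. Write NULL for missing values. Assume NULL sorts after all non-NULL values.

(239, RF); (239, RF); (239, UI); (239, UI); (239, UI); (NULL, NULL)

LEFT JOIN keeps every row from `airports`; unmatched rows get NULL for `flights`'s columns.
Matching on l.code <= r.code. A NULL in a compared column never satisfies the condition.
- l row (code=RF): matches 1 r row(s) → 1 output row(s).
- l row (code=UI): matches 1 r row(s) → 1 output row(s).
- l row (code=NULL): no match → kept, r columns NULL.
- l row (code=UI): matches 1 r row(s) → 1 output row(s).
- l row (code=RF): matches 1 r row(s) → 1 output row(s).
- l row (code=UI): matches 1 r row(s) → 1 output row(s).
After projecting and ordering:
r.flight_no | l.code
239 | RF
239 | RF
239 | UI
239 | UI
239 | UI
NULL | NULL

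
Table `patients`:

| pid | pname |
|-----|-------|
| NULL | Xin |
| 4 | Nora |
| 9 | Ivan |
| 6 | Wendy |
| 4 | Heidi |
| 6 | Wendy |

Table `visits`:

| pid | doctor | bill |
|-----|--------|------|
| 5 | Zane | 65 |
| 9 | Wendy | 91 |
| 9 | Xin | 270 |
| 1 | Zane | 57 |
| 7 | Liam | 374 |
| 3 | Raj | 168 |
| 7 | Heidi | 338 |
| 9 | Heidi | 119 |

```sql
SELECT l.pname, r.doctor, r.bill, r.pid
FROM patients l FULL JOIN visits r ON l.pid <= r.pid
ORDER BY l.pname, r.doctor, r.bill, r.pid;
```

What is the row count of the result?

28

FULL OUTER JOIN keeps every row from both sides; unmatched rows get NULL for the other side's columns.
Matching on l.pid <= r.pid. A NULL in a compared column never satisfies the condition.
Matched pairs: 25; unmatched l rows kept: 1; unmatched r rows kept: 2.
Total: 25 matched + 3 padded = 28 rows.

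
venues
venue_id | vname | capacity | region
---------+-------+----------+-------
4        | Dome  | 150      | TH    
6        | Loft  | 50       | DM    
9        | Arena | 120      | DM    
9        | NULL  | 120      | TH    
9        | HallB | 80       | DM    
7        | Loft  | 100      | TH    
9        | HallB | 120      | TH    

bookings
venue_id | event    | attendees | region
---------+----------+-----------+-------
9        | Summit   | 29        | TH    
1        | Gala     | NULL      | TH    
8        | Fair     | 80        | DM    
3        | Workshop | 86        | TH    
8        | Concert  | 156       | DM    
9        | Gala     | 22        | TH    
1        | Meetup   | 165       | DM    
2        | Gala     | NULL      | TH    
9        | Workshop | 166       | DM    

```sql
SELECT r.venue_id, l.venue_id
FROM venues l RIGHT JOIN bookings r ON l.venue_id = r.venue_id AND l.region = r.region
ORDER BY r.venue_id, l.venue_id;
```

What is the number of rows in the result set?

12

RIGHT JOIN keeps every row from `bookings`; unmatched rows get NULL for `venues`'s columns.
Matching on l.venue_id = r.venue_id AND l.region = r.region.
- venue_id=4, region=TH: no matching r row.
- venue_id=6, region=DM: no matching r row.
- venue_id=9, region=DM: 1 matching r row(s), so 1 row(s) emitted.
- venue_id=9, region=TH: 2 matching r row(s), so 2 row(s) emitted.
- venue_id=9, region=DM: 1 matching r row(s), so 1 row(s) emitted.
- venue_id=7, region=TH: no matching r row.
- venue_id=9, region=TH: 2 matching r row(s), so 2 row(s) emitted.
- plus 6 unmatched r row(s), each kept with NULL l columns.
Total: 6 matched + 6 padded = 12 rows.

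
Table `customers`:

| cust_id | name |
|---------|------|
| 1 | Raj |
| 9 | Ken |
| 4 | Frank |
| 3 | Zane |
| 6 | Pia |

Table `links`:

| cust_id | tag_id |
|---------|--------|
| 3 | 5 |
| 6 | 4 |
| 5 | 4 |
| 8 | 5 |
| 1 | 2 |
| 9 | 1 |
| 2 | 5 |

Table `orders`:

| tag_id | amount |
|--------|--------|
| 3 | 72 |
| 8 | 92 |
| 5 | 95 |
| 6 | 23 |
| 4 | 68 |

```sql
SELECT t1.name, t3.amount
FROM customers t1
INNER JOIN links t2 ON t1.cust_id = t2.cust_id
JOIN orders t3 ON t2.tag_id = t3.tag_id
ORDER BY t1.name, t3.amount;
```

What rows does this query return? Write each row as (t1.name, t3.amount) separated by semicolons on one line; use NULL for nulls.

(Pia, 68); (Zane, 95)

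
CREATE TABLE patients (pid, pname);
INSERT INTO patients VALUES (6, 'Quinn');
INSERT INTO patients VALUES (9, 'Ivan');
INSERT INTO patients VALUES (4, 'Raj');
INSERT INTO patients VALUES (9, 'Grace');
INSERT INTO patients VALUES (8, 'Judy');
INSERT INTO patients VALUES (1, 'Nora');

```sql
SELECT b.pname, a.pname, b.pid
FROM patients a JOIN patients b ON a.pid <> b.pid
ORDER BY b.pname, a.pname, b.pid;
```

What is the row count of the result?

28

INNER JOIN keeps only pairs where the ON condition holds.
Matching on a.pid <> b.pid.
- a row (pid=6): matches 5 b row(s) → 5 output row(s).
- a row (pid=9): matches 4 b row(s) → 4 output row(s).
- a row (pid=4): matches 5 b row(s) → 5 output row(s).
- a row (pid=9): matches 4 b row(s) → 4 output row(s).
- a row (pid=8): matches 5 b row(s) → 5 output row(s).
- a row (pid=1): matches 5 b row(s) → 5 output row(s).
Total: 28 rows.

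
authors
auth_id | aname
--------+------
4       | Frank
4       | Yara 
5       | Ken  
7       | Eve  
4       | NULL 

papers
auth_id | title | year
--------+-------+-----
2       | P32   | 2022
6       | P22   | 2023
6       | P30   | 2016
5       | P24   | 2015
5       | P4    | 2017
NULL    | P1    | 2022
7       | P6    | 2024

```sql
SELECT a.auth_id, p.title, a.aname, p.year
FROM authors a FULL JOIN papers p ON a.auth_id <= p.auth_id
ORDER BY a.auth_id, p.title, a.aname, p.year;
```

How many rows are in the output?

FULL OUTER JOIN keeps every row from both sides; unmatched rows get NULL for the other side's columns.
Matching on a.auth_id <= p.auth_id. A NULL in a compared column never satisfies the condition.
Matched pairs: 21; unmatched a rows kept: 0; unmatched p rows kept: 2.
Total: 21 matched + 2 padded = 23 rows.

23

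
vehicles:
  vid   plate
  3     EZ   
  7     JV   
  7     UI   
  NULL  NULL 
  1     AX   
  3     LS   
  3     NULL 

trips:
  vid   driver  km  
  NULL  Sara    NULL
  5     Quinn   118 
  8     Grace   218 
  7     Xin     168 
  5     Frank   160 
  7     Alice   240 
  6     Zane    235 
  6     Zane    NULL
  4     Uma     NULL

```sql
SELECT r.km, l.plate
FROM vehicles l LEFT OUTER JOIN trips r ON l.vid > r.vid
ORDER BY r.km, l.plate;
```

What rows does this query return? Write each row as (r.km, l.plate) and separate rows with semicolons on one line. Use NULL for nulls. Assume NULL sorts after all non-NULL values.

LEFT JOIN keeps every row from `vehicles`; unmatched rows get NULL for `trips`'s columns.
Matching on l.vid > r.vid. A NULL in a compared column never satisfies the condition.
- l[0] vid=3 → no match; kept with NULLs on the r side.
- l[1] vid=7 → 5 match(es) in r → 5 row(s).
- l[2] vid=7 → 5 match(es) in r → 5 row(s).
- l[3] vid=NULL → no match; kept with NULLs on the r side.
- l[4] vid=1 → no match; kept with NULLs on the r side.
- l[5] vid=3 → no match; kept with NULLs on the r side.
- l[6] vid=3 → no match; kept with NULLs on the r side.

(118, JV); (118, UI); (160, JV); (160, UI); (235, JV); (235, UI); (NULL, AX); (NULL, EZ); (NULL, JV); (NULL, JV); (NULL, LS); (NULL, UI); (NULL, UI); (NULL, NULL); (NULL, NULL)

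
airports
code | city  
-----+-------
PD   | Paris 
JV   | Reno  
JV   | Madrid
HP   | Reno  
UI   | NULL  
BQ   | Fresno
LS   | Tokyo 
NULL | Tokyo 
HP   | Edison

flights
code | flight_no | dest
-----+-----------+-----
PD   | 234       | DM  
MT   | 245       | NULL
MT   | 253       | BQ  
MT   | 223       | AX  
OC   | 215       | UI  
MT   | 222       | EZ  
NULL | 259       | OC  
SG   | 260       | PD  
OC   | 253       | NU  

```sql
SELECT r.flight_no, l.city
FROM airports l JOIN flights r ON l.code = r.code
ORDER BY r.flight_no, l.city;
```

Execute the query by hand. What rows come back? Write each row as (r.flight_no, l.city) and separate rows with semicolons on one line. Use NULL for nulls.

(234, Paris)

INNER JOIN keeps only pairs where the ON condition holds.
Matching on l.code = r.code. A NULL in a compared column never satisfies the condition.
- l row (code=PD): matches 1 r row(s) → 1 output row(s).
- l row (code=JV): no match → dropped.
- l row (code=JV): no match → dropped.
- l row (code=HP): no match → dropped.
- l row (code=UI): no match → dropped.
- l row (code=BQ): no match → dropped.
- l row (code=LS): no match → dropped.
- l row (code=NULL): no match → dropped.
- l row (code=HP): no match → dropped.
After projecting and ordering:
r.flight_no | l.city
234 | Paris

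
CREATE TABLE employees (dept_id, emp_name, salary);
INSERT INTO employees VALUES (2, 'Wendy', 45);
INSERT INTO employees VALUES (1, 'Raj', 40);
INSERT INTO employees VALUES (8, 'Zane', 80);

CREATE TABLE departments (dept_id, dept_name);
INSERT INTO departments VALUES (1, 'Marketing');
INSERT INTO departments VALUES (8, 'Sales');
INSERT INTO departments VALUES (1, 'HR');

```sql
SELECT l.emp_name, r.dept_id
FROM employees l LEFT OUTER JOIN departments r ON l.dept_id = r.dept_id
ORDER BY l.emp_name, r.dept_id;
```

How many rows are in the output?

4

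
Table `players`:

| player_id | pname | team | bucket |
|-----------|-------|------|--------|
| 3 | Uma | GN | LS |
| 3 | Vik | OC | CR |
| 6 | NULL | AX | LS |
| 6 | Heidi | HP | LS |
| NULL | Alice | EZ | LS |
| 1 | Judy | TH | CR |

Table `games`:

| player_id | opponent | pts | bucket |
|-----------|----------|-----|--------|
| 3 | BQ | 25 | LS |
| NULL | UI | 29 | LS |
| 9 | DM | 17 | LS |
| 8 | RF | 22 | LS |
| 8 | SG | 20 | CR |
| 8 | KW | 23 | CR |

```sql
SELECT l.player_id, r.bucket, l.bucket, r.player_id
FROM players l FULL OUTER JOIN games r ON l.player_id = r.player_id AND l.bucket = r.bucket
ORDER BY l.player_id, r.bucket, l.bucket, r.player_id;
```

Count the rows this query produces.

11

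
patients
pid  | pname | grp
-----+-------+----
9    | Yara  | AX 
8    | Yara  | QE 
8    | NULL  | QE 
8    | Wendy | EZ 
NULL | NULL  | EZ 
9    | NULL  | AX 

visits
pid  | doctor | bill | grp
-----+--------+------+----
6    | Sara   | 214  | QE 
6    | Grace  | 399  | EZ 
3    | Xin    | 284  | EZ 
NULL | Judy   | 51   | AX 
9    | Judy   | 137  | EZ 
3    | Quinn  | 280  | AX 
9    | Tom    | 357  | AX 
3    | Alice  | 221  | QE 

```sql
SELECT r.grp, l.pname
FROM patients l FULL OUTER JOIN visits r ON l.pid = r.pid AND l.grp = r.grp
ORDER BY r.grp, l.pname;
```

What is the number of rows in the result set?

FULL OUTER JOIN keeps every row from both sides; unmatched rows get NULL for the other side's columns.
Matching on l.pid = r.pid AND l.grp = r.grp. A NULL in a compared column never satisfies the condition.
- l (pid=9, grp=AX) pairs with 1 row(s) of r.
- l (pid=8, grp=QE) has no partner → padded with NULL.
- l (pid=8, grp=QE) has no partner → padded with NULL.
- l (pid=8, grp=EZ) has no partner → padded with NULL.
- l (pid=NULL, grp=EZ) has no partner → padded with NULL.
- l (pid=9, grp=AX) pairs with 1 row(s) of r.
- 7 r row(s) had no l match → kept, l columns NULL.
Total: 2 matched + 11 padded = 13 rows.

13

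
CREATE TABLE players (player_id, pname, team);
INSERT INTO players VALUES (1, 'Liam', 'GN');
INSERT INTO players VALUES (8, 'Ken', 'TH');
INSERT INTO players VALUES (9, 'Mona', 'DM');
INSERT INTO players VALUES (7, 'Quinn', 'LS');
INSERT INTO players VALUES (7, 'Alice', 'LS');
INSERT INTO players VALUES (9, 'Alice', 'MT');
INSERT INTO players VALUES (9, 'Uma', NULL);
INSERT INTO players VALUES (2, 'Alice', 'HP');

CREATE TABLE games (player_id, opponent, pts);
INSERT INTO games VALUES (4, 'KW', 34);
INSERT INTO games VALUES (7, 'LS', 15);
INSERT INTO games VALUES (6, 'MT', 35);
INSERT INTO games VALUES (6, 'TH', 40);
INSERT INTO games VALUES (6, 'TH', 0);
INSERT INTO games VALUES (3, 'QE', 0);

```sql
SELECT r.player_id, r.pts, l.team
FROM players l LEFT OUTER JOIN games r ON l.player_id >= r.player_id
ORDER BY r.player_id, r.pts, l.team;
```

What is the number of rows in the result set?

LEFT JOIN keeps every row from `players`; unmatched rows get NULL for `games`'s columns.
Matching on l.player_id >= r.player_id.
- player_id=1: no r row matches, row kept with r columns NULL.
- player_id=8: 6 matching r row(s), so 6 row(s) emitted.
- player_id=9: 6 matching r row(s), so 6 row(s) emitted.
- player_id=7: 6 matching r row(s), so 6 row(s) emitted.
- player_id=7: 6 matching r row(s), so 6 row(s) emitted.
- player_id=9: 6 matching r row(s), so 6 row(s) emitted.
- player_id=9: 6 matching r row(s), so 6 row(s) emitted.
- player_id=2: no r row matches, row kept with r columns NULL.
Total: 36 matched + 2 padded = 38 rows.

38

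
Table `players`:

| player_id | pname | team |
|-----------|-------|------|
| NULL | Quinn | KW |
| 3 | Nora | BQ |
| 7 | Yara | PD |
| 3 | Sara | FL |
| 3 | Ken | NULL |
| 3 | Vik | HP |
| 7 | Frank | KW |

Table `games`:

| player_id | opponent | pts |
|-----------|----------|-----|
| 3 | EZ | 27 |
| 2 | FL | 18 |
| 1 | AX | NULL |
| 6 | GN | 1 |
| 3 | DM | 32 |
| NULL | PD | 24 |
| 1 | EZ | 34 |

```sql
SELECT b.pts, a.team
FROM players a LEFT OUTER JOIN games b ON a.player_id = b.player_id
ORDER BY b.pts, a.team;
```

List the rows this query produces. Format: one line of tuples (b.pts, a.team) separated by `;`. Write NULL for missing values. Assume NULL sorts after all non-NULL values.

(27, BQ); (27, FL); (27, HP); (27, NULL); (32, BQ); (32, FL); (32, HP); (32, NULL); (NULL, KW); (NULL, KW); (NULL, PD)

LEFT JOIN keeps every row from `players`; unmatched rows get NULL for `games`'s columns.
Matching on a.player_id = b.player_id. A NULL in a compared column never satisfies the condition.
- player_id=NULL: no b row matches, row kept with b columns NULL.
- player_id=3: 2 matching b row(s), so 2 row(s) emitted.
- player_id=7: no b row matches, row kept with b columns NULL.
- player_id=3: 2 matching b row(s), so 2 row(s) emitted.
- player_id=3: 2 matching b row(s), so 2 row(s) emitted.
- player_id=3: 2 matching b row(s), so 2 row(s) emitted.
- player_id=7: no b row matches, row kept with b columns NULL.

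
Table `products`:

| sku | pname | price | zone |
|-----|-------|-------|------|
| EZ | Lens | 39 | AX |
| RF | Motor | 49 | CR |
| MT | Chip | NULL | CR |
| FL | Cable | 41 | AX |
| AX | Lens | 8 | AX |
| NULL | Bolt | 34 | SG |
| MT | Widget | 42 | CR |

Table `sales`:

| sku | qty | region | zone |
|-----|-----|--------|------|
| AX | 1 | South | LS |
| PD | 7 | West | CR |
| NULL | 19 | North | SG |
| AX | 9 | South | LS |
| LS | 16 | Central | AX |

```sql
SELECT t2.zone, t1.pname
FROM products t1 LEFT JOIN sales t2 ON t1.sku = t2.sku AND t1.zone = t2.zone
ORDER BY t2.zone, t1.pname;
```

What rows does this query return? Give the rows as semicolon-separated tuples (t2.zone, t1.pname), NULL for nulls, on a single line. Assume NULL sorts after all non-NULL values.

(NULL, Bolt); (NULL, Cable); (NULL, Chip); (NULL, Lens); (NULL, Lens); (NULL, Motor); (NULL, Widget)

LEFT JOIN keeps every row from `products`; unmatched rows get NULL for `sales`'s columns.
Matching on t1.sku = t2.sku AND t1.zone = t2.zone. A NULL in a compared column never satisfies the condition.
Matched pairs: 0; unmatched t1 rows kept: 7.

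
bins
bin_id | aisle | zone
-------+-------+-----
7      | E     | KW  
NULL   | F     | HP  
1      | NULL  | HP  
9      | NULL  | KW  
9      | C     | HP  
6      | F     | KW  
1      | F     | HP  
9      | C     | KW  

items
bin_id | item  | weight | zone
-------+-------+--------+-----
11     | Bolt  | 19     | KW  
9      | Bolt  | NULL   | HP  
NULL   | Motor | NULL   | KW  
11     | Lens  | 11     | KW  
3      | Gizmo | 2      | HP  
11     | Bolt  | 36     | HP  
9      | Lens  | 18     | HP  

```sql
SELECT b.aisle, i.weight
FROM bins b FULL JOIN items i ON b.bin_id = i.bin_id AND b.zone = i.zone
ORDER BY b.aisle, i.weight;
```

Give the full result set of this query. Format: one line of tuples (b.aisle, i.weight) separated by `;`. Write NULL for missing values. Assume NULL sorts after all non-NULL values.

(C, 18); (C, NULL); (C, NULL); (E, NULL); (F, NULL); (F, NULL); (F, NULL); (NULL, 2); (NULL, 11); (NULL, 19); (NULL, 36); (NULL, NULL); (NULL, NULL); (NULL, NULL)

FULL OUTER JOIN keeps every row from both sides; unmatched rows get NULL for the other side's columns.
Matching on b.bin_id = i.bin_id AND b.zone = i.zone. A NULL in a compared column never satisfies the condition.
- b[0] bin_id=7, zone=KW → no match; kept with NULLs on the i side.
- b[1] bin_id=NULL, zone=HP → no match; kept with NULLs on the i side.
- b[2] bin_id=1, zone=HP → no match; kept with NULLs on the i side.
- b[3] bin_id=9, zone=KW → no match; kept with NULLs on the i side.
- b[4] bin_id=9, zone=HP → 2 match(es) in i → 2 row(s).
- b[5] bin_id=6, zone=KW → no match; kept with NULLs on the i side.
- b[6] bin_id=1, zone=HP → no match; kept with NULLs on the i side.
- b[7] bin_id=9, zone=KW → no match; kept with NULLs on the i side.
- plus 5 unmatched i row(s), each kept with NULL b columns.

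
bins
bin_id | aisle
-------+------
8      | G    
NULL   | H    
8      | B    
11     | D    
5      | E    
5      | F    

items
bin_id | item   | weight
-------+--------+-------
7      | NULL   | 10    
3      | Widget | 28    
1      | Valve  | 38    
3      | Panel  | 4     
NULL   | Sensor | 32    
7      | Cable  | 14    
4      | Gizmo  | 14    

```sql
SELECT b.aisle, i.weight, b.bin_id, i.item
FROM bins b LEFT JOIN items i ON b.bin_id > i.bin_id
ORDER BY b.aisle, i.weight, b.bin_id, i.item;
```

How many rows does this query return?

LEFT JOIN keeps every row from `bins`; unmatched rows get NULL for `items`'s columns.
Matching on b.bin_id > i.bin_id. A NULL in a compared column never satisfies the condition.
Matched pairs: 26; unmatched b rows kept: 1.
Total: 26 matched + 1 padded = 27 rows.

27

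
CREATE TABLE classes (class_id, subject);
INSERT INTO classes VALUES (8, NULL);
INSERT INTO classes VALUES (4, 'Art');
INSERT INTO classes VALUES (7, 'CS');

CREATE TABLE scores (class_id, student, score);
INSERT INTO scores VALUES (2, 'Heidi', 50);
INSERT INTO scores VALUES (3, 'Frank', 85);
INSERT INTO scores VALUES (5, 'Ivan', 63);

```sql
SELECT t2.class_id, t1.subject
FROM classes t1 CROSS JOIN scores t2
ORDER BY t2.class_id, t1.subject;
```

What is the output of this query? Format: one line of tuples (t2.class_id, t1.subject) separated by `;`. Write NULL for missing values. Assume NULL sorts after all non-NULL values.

CROSS JOIN pairs every row of `classes` with every row of `scores`: 3 × 3 = 9 rows.
After projecting and ordering:
t2.class_id | t1.subject
2 | Art
2 | CS
2 | NULL
3 | Art
3 | CS
3 | NULL
5 | Art
5 | CS
5 | NULL

(2, Art); (2, CS); (2, NULL); (3, Art); (3, CS); (3, NULL); (5, Art); (5, CS); (5, NULL)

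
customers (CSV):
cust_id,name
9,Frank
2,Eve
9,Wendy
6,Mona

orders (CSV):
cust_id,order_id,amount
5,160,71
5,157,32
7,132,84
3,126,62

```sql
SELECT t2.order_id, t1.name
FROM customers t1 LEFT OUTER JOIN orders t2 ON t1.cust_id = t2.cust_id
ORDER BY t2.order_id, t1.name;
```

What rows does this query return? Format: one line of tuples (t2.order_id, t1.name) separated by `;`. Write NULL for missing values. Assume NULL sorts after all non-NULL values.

(NULL, Eve); (NULL, Frank); (NULL, Mona); (NULL, Wendy)

LEFT JOIN keeps every row from `customers`; unmatched rows get NULL for `orders`'s columns.
Matching on t1.cust_id = t2.cust_id.
Matched pairs: 0; unmatched t1 rows kept: 4.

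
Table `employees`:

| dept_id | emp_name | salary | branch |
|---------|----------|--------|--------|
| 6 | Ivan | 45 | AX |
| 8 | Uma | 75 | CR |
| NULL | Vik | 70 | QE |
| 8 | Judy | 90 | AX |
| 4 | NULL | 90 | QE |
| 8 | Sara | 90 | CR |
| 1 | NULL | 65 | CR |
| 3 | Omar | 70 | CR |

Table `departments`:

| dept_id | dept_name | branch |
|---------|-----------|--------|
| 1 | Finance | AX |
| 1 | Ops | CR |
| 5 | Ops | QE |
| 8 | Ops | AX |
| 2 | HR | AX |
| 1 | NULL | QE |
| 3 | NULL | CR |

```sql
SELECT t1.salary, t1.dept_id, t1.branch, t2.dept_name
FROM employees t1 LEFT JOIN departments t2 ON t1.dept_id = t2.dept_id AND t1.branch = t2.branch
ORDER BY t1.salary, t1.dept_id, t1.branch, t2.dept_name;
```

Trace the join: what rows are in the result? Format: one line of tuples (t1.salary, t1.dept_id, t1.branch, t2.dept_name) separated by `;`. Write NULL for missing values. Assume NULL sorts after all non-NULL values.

(45, 6, AX, NULL); (65, 1, CR, Ops); (70, 3, CR, NULL); (70, NULL, QE, NULL); (75, 8, CR, NULL); (90, 4, QE, NULL); (90, 8, AX, Ops); (90, 8, CR, NULL)

LEFT JOIN keeps every row from `employees`; unmatched rows get NULL for `departments`'s columns.
Matching on t1.dept_id = t2.dept_id AND t1.branch = t2.branch. A NULL in a compared column never satisfies the condition.
- t1[0] dept_id=6, branch=AX → no match; kept with NULLs on the t2 side.
- t1[1] dept_id=8, branch=CR → no match; kept with NULLs on the t2 side.
- t1[2] dept_id=NULL, branch=QE → no match; kept with NULLs on the t2 side.
- t1[3] dept_id=8, branch=AX → 1 match(es) in t2 → 1 row(s).
- t1[4] dept_id=4, branch=QE → no match; kept with NULLs on the t2 side.
- t1[5] dept_id=8, branch=CR → no match; kept with NULLs on the t2 side.
- t1[6] dept_id=1, branch=CR → 1 match(es) in t2 → 1 row(s).
- t1[7] dept_id=3, branch=CR → 1 match(es) in t2 → 1 row(s).
After projecting and ordering:
t1.salary | t1.dept_id | t1.branch | t2.dept_name
45 | 6 | AX | NULL
65 | 1 | CR | Ops
70 | 3 | CR | NULL
70 | NULL | QE | NULL
75 | 8 | CR | NULL
90 | 4 | QE | NULL
90 | 8 | AX | Ops
90 | 8 | CR | NULL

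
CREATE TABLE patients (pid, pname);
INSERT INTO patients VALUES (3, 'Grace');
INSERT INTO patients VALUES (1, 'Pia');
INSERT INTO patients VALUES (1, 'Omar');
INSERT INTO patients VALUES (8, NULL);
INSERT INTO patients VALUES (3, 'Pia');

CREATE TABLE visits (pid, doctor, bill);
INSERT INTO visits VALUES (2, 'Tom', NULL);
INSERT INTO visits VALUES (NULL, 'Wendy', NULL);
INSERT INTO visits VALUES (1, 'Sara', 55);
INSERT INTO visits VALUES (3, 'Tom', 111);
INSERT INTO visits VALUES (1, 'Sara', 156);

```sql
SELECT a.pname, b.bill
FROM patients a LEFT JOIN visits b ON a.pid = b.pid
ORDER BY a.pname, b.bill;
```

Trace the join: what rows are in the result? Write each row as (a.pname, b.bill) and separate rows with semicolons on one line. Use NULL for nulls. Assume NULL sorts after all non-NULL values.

(Grace, 111); (Omar, 55); (Omar, 156); (Pia, 55); (Pia, 111); (Pia, 156); (NULL, NULL)

LEFT JOIN keeps every row from `patients`; unmatched rows get NULL for `visits`'s columns.
Matching on a.pid = b.pid. A NULL in a compared column never satisfies the condition.
- a (pid=3) pairs with 1 row(s) of b.
- a (pid=1) pairs with 2 row(s) of b.
- a (pid=1) pairs with 2 row(s) of b.
- a (pid=8) has no partner → padded with NULL.
- a (pid=3) pairs with 1 row(s) of b.
After projecting and ordering:
a.pname | b.bill
Grace | 111
Omar | 55
Omar | 156
Pia | 55
Pia | 111
Pia | 156
NULL | NULL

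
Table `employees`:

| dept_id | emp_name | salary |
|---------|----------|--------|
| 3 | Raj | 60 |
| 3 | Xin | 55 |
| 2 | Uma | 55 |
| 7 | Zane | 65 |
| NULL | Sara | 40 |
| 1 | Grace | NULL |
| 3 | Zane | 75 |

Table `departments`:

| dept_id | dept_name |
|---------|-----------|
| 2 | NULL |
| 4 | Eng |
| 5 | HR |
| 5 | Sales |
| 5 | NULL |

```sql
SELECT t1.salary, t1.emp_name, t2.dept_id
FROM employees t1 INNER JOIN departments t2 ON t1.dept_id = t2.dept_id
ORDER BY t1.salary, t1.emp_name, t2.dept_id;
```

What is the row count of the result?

1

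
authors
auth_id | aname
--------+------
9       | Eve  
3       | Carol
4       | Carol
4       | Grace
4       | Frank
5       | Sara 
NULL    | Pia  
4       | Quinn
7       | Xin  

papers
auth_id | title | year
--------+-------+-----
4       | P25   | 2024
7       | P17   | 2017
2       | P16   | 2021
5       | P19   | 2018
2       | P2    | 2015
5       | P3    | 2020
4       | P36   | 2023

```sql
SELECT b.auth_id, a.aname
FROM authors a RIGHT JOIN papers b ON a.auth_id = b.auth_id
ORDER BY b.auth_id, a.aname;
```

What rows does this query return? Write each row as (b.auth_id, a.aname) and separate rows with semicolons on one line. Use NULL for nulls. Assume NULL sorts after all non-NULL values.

RIGHT JOIN keeps every row from `papers`; unmatched rows get NULL for `authors`'s columns.
Matching on a.auth_id = b.auth_id. A NULL in a compared column never satisfies the condition.
Matched pairs: 11; unmatched b rows kept: 2.

(2, NULL); (2, NULL); (4, Carol); (4, Carol); (4, Frank); (4, Frank); (4, Grace); (4, Grace); (4, Quinn); (4, Quinn); (5, Sara); (5, Sara); (7, Xin)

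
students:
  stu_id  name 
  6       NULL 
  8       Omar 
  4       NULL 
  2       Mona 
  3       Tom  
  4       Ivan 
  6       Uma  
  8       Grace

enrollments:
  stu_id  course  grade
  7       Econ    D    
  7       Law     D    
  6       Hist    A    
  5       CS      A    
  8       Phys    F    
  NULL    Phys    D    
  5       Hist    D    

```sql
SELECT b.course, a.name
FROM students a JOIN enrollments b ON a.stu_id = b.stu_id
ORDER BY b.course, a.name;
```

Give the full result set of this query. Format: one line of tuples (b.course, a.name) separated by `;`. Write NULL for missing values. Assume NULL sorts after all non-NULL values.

(Hist, Uma); (Hist, NULL); (Phys, Grace); (Phys, Omar)

INNER JOIN keeps only pairs where the ON condition holds.
Matching on a.stu_id = b.stu_id. A NULL in a compared column never satisfies the condition.
- a[0] stu_id=6 → 1 match(es) in b → 1 row(s).
- a[1] stu_id=8 → 1 match(es) in b → 1 row(s).
- a[2] stu_id=4 → no match; dropped.
- a[3] stu_id=2 → no match; dropped.
- a[4] stu_id=3 → no match; dropped.
- a[5] stu_id=4 → no match; dropped.
- a[6] stu_id=6 → 1 match(es) in b → 1 row(s).
- a[7] stu_id=8 → 1 match(es) in b → 1 row(s).
After projecting and ordering:
b.course | a.name
Hist | Uma
Hist | NULL
Phys | Grace
Phys | Omar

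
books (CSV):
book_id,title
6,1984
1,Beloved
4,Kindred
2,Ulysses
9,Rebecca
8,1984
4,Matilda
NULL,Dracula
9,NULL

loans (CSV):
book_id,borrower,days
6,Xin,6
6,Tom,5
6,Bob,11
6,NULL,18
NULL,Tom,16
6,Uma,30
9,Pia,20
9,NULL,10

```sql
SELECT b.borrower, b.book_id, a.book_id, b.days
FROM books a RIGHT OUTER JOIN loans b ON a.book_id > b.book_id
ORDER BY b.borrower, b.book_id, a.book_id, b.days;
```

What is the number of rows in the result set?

18

RIGHT JOIN keeps every row from `loans`; unmatched rows get NULL for `books`'s columns.
Matching on a.book_id > b.book_id. A NULL in a compared column never satisfies the condition.
Matched pairs: 15; unmatched b rows kept: 3.
Total: 15 matched + 3 padded = 18 rows.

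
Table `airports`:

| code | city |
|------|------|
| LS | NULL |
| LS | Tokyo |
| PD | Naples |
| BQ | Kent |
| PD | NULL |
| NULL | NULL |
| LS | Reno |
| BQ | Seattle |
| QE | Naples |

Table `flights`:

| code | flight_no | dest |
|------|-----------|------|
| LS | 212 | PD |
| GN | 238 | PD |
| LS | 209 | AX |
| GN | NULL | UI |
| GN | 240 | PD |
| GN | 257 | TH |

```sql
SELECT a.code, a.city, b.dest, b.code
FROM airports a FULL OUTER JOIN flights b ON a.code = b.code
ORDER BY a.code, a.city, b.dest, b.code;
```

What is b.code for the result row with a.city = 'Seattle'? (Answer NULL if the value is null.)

NULL

FULL OUTER JOIN keeps every row from both sides; unmatched rows get NULL for the other side's columns.
Matching on a.code = b.code. A NULL in a compared column never satisfies the condition.
- a (code=LS) pairs with 2 row(s) of b.
- a (code=LS) pairs with 2 row(s) of b.
- a (code=PD) has no partner → padded with NULL.
- a (code=BQ) has no partner → padded with NULL.
- a (code=PD) has no partner → padded with NULL.
- a (code=NULL) has no partner → padded with NULL.
- a (code=LS) pairs with 2 row(s) of b.
- a (code=BQ) has no partner → padded with NULL.
- a (code=QE) has no partner → padded with NULL.
- plus 4 unmatched b row(s), each kept with NULL a columns.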